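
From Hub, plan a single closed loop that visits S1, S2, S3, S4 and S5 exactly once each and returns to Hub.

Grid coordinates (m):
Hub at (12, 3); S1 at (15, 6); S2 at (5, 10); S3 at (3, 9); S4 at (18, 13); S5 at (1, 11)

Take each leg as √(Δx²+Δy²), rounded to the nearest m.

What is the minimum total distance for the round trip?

With 5 stops there are 5!/2 = 60 distinct round trips (a route and its reverse cost the same).
Hub→S1→S2→S3→S4→S5→Hub: 4+11+2+16+17+14 = 64
Hub→S1→S2→S3→S5→S4→Hub: 4+11+2+3+17+12 = 49
Hub→S1→S2→S4→S3→S5→Hub: 4+11+13+16+3+14 = 61
Hub→S1→S2→S4→S5→S3→Hub: 4+11+13+17+3+11 = 59
Hub→S1→S2→S5→S3→S4→Hub: 4+11+4+3+16+12 = 50
Hub→S1→S2→S5→S4→S3→Hub: 4+11+4+17+16+11 = 63
Hub→S1→S3→S2→S4→S5→Hub: 4+12+2+13+17+14 = 62
Hub→S1→S3→S2→S5→S4→Hub: 4+12+2+4+17+12 = 51
Hub→S1→S3→S4→S2→S5→Hub: 4+12+16+13+4+14 = 63
Hub→S1→S3→S4→S5→S2→Hub: 4+12+16+17+4+10 = 63
Hub→S1→S3→S5→S2→S4→Hub: 4+12+3+4+13+12 = 48
Hub→S1→S3→S5→S4→S2→Hub: 4+12+3+17+13+10 = 59
Hub→S1→S4→S2→S3→S5→Hub: 4+8+13+2+3+14 = 44
Hub→S1→S4→S2→S5→S3→Hub: 4+8+13+4+3+11 = 43
… (46 more)
The minimum is 43.
One optimal route: Hub → S1 → S4 → S2 → S5 → S3 → Hub (or its reverse).

Minimum total distance: 43 m.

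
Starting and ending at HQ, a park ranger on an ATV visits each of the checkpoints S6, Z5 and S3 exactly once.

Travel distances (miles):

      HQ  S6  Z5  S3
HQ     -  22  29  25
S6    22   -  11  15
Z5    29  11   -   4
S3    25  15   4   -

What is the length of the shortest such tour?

Shortest round trip = 62 miles.

With 3 stops there are 3!/2 = 3 distinct round trips (a route and its reverse cost the same).
HQ → S6 → Z5 → S3 → HQ: 22+11+4+25 = 62
HQ → S6 → S3 → Z5 → HQ: 22+15+4+29 = 70
HQ → Z5 → S6 → S3 → HQ: 29+11+15+25 = 80
The minimum is 62.
One optimal route: HQ → S6 → Z5 → S3 → HQ (or its reverse).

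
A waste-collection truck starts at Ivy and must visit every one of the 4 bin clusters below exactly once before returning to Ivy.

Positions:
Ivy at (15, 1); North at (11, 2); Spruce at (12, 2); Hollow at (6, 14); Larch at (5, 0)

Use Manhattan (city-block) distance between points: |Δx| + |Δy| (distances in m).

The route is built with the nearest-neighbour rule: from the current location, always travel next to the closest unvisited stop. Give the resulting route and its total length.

Ivy → [Spruce:4 / North:5 / Larch:11 / Hollow:22] → Spruce (4)
Spruce → [North:1 / Larch:9 / Hollow:18] → North (1)
North → [Larch:8 / Hollow:17] → Larch (8)
Larch → [Hollow:15] → Hollow (15)
Return Hollow→Ivy: 22.
Total = 4 + 1 + 8 + 15 + 22 = 50.

Nearest-neighbour total = 50 m; route Ivy → Spruce → North → Larch → Hollow → Ivy.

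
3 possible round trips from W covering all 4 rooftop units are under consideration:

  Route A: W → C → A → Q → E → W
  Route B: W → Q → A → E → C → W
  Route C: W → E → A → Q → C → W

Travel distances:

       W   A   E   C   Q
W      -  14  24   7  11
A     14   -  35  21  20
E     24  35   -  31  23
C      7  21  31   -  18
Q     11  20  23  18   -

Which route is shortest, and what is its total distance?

Route A: 7 + 21 + 20 + 23 + 24 = 95
Route B: 11 + 20 + 35 + 31 + 7 = 104
Route C: 24 + 35 + 20 + 18 + 7 = 104

Shortest is Route A, total 95.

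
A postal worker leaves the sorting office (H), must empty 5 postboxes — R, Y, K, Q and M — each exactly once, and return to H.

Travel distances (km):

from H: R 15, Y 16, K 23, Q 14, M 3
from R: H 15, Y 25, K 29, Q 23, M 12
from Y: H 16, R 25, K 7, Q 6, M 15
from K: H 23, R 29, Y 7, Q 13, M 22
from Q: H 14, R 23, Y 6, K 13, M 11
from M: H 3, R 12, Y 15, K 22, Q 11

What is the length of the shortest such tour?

With 5 stops there are 5!/2 = 60 distinct round trips (a route and its reverse cost the same).
H-R-Y-K-Q-M-H: 15+25+7+13+11+3 = 74
H-R-Y-K-M-Q-H: 15+25+7+22+11+14 = 94
H-R-Y-Q-K-M-H: 15+25+6+13+22+3 = 84
H-R-Y-Q-M-K-H: 15+25+6+11+22+23 = 102
H-R-Y-M-K-Q-H: 15+25+15+22+13+14 = 104
H-R-Y-M-Q-K-H: 15+25+15+11+13+23 = 102
H-R-K-Y-Q-M-H: 15+29+7+6+11+3 = 71
H-R-K-Y-M-Q-H: 15+29+7+15+11+14 = 91
H-R-K-Q-Y-M-H: 15+29+13+6+15+3 = 81
H-R-K-Q-M-Y-H: 15+29+13+11+15+16 = 99
H-R-K-M-Y-Q-H: 15+29+22+15+6+14 = 101
H-R-K-M-Q-Y-H: 15+29+22+11+6+16 = 99
H-R-Q-Y-K-M-H: 15+23+6+7+22+3 = 76
H-R-Q-Y-M-K-H: 15+23+6+15+22+23 = 104
… (46 more)
The minimum is 71.
One optimal route: H → R → K → Y → Q → M → H (or its reverse).

71 km — the shortest possible round trip.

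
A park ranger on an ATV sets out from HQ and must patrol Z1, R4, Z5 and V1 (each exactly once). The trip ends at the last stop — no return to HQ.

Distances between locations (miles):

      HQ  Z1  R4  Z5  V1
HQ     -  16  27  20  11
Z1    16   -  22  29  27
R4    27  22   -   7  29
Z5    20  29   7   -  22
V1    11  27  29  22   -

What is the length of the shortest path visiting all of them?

There are 4! = 24 possible orderings.
HQ - Z1 - R4 - Z5 - V1: 16+22+7+22 = 67
HQ - Z1 - R4 - V1 - Z5: 16+22+29+22 = 89
HQ - Z1 - Z5 - R4 - V1: 16+29+7+29 = 81
HQ - Z1 - Z5 - V1 - R4: 16+29+22+29 = 96
HQ - Z1 - V1 - R4 - Z5: 16+27+29+7 = 79
HQ - Z1 - V1 - Z5 - R4: 16+27+22+7 = 72
HQ - R4 - Z1 - Z5 - V1: 27+22+29+22 = 100
HQ - R4 - Z1 - V1 - Z5: 27+22+27+22 = 98
HQ - R4 - Z5 - Z1 - V1: 27+7+29+27 = 90
HQ - R4 - Z5 - V1 - Z1: 27+7+22+27 = 83
HQ - R4 - V1 - Z1 - Z5: 27+29+27+29 = 112
HQ - R4 - V1 - Z5 - Z1: 27+29+22+29 = 107
HQ - Z5 - Z1 - R4 - V1: 20+29+22+29 = 100
HQ - Z5 - Z1 - V1 - R4: 20+29+27+29 = 105
… (10 more)
HQ - V1 - Z5 - R4 - Z1: 11+22+7+22 = 62  ← best
The minimum is 62.
One shortest path: HQ → V1 → Z5 → R4 → Z1.

Shortest open route: 62 miles.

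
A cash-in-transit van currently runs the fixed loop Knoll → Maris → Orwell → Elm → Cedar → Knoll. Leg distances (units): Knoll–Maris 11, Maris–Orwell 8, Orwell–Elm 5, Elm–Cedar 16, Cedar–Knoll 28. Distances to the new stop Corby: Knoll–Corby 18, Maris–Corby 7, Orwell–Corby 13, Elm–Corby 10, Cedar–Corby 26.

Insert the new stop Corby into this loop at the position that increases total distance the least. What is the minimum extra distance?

Adding 12 by placing Corby on the Maris–Orwell leg.

Insertion cost between consecutive stops i–j is d(i,Corby) + d(Corby,j) − d(i,j):
  between Knoll and Maris: 18 + 7 − 11 = 14
  between Maris and Orwell: 7 + 13 − 8 = 12
  between Orwell and Elm: 13 + 10 − 5 = 18
  between Elm and Cedar: 10 + 26 − 16 = 20
  between Cedar and Knoll: 26 + 18 − 28 = 16
Cheapest insertion is between Maris and Orwell, adding 12.
New total = 68 + 12 = 80.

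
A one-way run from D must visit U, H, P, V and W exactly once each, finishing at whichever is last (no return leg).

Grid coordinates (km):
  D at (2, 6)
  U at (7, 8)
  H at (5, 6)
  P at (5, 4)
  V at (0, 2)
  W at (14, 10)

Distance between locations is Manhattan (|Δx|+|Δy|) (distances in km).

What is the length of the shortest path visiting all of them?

There are 5! = 120 possible orderings.
D - U - H - P - V - W: 7+4+2+7+22 = 42
D - U - H - P - W - V: 7+4+2+15+22 = 50
D - U - H - V - P - W: 7+4+9+7+15 = 42
D - U - H - V - W - P: 7+4+9+22+15 = 57
D - U - H - W - P - V: 7+4+13+15+7 = 46
D - U - H - W - V - P: 7+4+13+22+7 = 53
D - U - P - H - V - W: 7+6+2+9+22 = 46
D - U - P - H - W - V: 7+6+2+13+22 = 50
D - U - P - V - H - W: 7+6+7+9+13 = 42
D - U - P - V - W - H: 7+6+7+22+13 = 55
D - U - P - W - H - V: 7+6+15+13+9 = 50
D - U - P - W - V - H: 7+6+15+22+9 = 59
D - U - V - H - P - W: 7+13+9+2+15 = 46
D - U - V - H - W - P: 7+13+9+13+15 = 57
… (106 more)
D - V - P - H - U - W: 6+7+2+4+9 = 28  ← best
The minimum is 28.
One shortest path: D → V → P → H → U → W.

Shortest open route: 28 km.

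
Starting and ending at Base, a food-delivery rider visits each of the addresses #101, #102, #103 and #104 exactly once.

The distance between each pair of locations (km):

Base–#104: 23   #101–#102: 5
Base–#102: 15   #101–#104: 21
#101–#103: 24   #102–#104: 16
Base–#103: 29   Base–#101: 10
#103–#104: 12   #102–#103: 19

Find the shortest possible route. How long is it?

Base → #101 → #102 → #103 → #104 → Base: 10+5+19+12+23 = 69
Base → #101 → #102 → #104 → #103 → Base: 10+5+16+12+29 = 72
Base → #101 → #103 → #102 → #104 → Base: 10+24+19+16+23 = 92
Base → #101 → #103 → #104 → #102 → Base: 10+24+12+16+15 = 77
Base → #101 → #104 → #102 → #103 → Base: 10+21+16+19+29 = 95
Base → #101 → #104 → #103 → #102 → Base: 10+21+12+19+15 = 77
Base → #102 → #101 → #103 → #104 → Base: 15+5+24+12+23 = 79
Base → #102 → #101 → #104 → #103 → Base: 15+5+21+12+29 = 82
Base → #102 → #103 → #101 → #104 → Base: 15+19+24+21+23 = 102
Base → #102 → #104 → #101 → #103 → Base: 15+16+21+24+29 = 105
Base → #103 → #101 → #102 → #104 → Base: 29+24+5+16+23 = 97
Base → #103 → #102 → #101 → #104 → Base: 29+19+5+21+23 = 97
The minimum is 69.
One optimal route: Base → #101 → #102 → #103 → #104 → Base (or its reverse).

Minimum total distance: 69 km.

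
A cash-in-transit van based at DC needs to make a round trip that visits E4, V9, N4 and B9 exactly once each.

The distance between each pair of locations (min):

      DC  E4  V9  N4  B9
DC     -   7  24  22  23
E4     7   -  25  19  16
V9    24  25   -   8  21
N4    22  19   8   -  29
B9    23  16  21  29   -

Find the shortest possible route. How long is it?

DC-E4-V9-N4-B9-DC: 7+25+8+29+23 = 92
DC-E4-V9-B9-N4-DC: 7+25+21+29+22 = 104
DC-E4-N4-V9-B9-DC: 7+19+8+21+23 = 78
DC-E4-N4-B9-V9-DC: 7+19+29+21+24 = 100
DC-E4-B9-V9-N4-DC: 7+16+21+8+22 = 74
DC-E4-B9-N4-V9-DC: 7+16+29+8+24 = 84
DC-V9-E4-N4-B9-DC: 24+25+19+29+23 = 120
DC-V9-E4-B9-N4-DC: 24+25+16+29+22 = 116
DC-V9-N4-E4-B9-DC: 24+8+19+16+23 = 90
DC-V9-B9-E4-N4-DC: 24+21+16+19+22 = 102
DC-N4-E4-V9-B9-DC: 22+19+25+21+23 = 110
DC-N4-V9-E4-B9-DC: 22+8+25+16+23 = 94
The minimum is 74.
One optimal route: DC → E4 → B9 → V9 → N4 → DC (or its reverse).

Minimum total distance: 74 min.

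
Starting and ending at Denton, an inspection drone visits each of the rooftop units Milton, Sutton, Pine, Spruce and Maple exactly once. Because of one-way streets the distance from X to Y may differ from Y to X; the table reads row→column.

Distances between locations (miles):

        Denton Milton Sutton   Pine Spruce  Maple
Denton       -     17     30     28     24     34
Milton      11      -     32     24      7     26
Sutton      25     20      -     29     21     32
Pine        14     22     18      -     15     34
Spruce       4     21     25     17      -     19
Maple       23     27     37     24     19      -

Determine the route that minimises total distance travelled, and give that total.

Minimum total distance: 107 miles.

Denton - Milton - Sutton - Pine - Spruce - Maple - Denton: 17+32+29+15+19+23 = 135
Denton - Milton - Sutton - Pine - Maple - Spruce - Denton: 17+32+29+34+19+4 = 135
Denton - Milton - Sutton - Spruce - Pine - Maple - Denton: 17+32+21+17+34+23 = 144
Denton - Milton - Sutton - Spruce - Maple - Pine - Denton: 17+32+21+19+24+14 = 127
Denton - Milton - Sutton - Maple - Pine - Spruce - Denton: 17+32+32+24+15+4 = 124
Denton - Milton - Sutton - Maple - Spruce - Pine - Denton: 17+32+32+19+17+14 = 131
Denton - Milton - Pine - Sutton - Spruce - Maple - Denton: 17+24+18+21+19+23 = 122
Denton - Milton - Pine - Sutton - Maple - Spruce - Denton: 17+24+18+32+19+4 = 114
Denton - Milton - Pine - Spruce - Sutton - Maple - Denton: 17+24+15+25+32+23 = 136
Denton - Milton - Pine - Spruce - Maple - Sutton - Denton: 17+24+15+19+37+25 = 137
Denton - Milton - Pine - Maple - Sutton - Spruce - Denton: 17+24+34+37+21+4 = 137
Denton - Milton - Pine - Maple - Spruce - Sutton - Denton: 17+24+34+19+25+25 = 144
Denton - Milton - Spruce - Sutton - Pine - Maple - Denton: 17+7+25+29+34+23 = 135
Denton - Milton - Spruce - Sutton - Maple - Pine - Denton: 17+7+25+32+24+14 = 119
… (106 more)
Denton - Maple - Pine - Sutton - Milton - Spruce - Denton: 34+24+18+20+7+4 = 107  ← best
The minimum is 107.
One optimal route: Denton → Maple → Pine → Sutton → Milton → Spruce → Denton.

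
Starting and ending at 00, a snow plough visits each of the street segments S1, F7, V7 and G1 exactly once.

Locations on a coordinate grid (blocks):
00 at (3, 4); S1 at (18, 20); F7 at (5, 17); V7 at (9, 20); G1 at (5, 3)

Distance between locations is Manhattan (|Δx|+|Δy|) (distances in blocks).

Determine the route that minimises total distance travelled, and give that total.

With 4 stops there are 4!/2 = 12 distinct round trips (a route and its reverse cost the same).
00 → S1 → F7 → V7 → G1 → 00: 31+16+7+21+3 = 78
00 → S1 → F7 → G1 → V7 → 00: 31+16+14+21+22 = 104
00 → S1 → V7 → F7 → G1 → 00: 31+9+7+14+3 = 64
00 → S1 → V7 → G1 → F7 → 00: 31+9+21+14+15 = 90
00 → S1 → G1 → F7 → V7 → 00: 31+30+14+7+22 = 104
00 → S1 → G1 → V7 → F7 → 00: 31+30+21+7+15 = 104
00 → F7 → S1 → V7 → G1 → 00: 15+16+9+21+3 = 64
00 → F7 → S1 → G1 → V7 → 00: 15+16+30+21+22 = 104
00 → F7 → V7 → S1 → G1 → 00: 15+7+9+30+3 = 64
00 → F7 → G1 → S1 → V7 → 00: 15+14+30+9+22 = 90
00 → V7 → S1 → F7 → G1 → 00: 22+9+16+14+3 = 64
00 → V7 → F7 → S1 → G1 → 00: 22+7+16+30+3 = 78
The minimum is 64.
One optimal route: 00 → S1 → V7 → F7 → G1 → 00 (or its reverse).

64 blocks — the shortest possible round trip.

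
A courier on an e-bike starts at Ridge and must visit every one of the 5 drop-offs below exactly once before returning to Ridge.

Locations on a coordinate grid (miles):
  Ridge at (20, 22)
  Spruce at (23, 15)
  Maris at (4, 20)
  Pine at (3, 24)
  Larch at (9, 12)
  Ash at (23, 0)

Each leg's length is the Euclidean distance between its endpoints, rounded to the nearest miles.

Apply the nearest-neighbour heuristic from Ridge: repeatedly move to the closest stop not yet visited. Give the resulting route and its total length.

Ridge → [Spruce:8 / Larch:15 / Maris:16 / Pine:17 / Ash:22] → Spruce (8)
Spruce → [Larch:14 / Ash:15 / Maris:20 / Pine:22] → Larch (14)
Larch → [Maris:9 / Pine:13 / Ash:18] → Maris (9)
Maris → [Pine:4 / Ash:28] → Pine (4)
Pine → [Ash:31] → Ash (31)
Return Ash→Ridge: 22.
Total = 8 + 14 + 9 + 4 + 31 + 22 = 88.

Nearest-neighbour total = 88 miles; route Ridge → Spruce → Larch → Maris → Pine → Ash → Ridge.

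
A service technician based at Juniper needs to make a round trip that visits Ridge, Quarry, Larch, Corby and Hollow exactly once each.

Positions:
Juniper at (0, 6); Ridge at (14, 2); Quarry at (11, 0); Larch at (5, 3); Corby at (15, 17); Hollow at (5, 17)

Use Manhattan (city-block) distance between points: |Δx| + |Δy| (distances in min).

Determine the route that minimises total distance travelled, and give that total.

Shortest round trip = 64 min.

With 5 stops there are 5!/2 = 60 distinct round trips (a route and its reverse cost the same).
Juniper - Ridge - Quarry - Larch - Corby - Hollow - Juniper: 18+5+9+24+10+16 = 82
Juniper - Ridge - Quarry - Larch - Hollow - Corby - Juniper: 18+5+9+14+10+26 = 82
Juniper - Ridge - Quarry - Corby - Larch - Hollow - Juniper: 18+5+21+24+14+16 = 98
Juniper - Ridge - Quarry - Corby - Hollow - Larch - Juniper: 18+5+21+10+14+8 = 76
Juniper - Ridge - Quarry - Hollow - Larch - Corby - Juniper: 18+5+23+14+24+26 = 110
Juniper - Ridge - Quarry - Hollow - Corby - Larch - Juniper: 18+5+23+10+24+8 = 88
Juniper - Ridge - Larch - Quarry - Corby - Hollow - Juniper: 18+10+9+21+10+16 = 84
Juniper - Ridge - Larch - Quarry - Hollow - Corby - Juniper: 18+10+9+23+10+26 = 96
Juniper - Ridge - Larch - Corby - Quarry - Hollow - Juniper: 18+10+24+21+23+16 = 112
Juniper - Ridge - Larch - Corby - Hollow - Quarry - Juniper: 18+10+24+10+23+17 = 102
Juniper - Ridge - Larch - Hollow - Quarry - Corby - Juniper: 18+10+14+23+21+26 = 112
Juniper - Ridge - Larch - Hollow - Corby - Quarry - Juniper: 18+10+14+10+21+17 = 90
Juniper - Ridge - Corby - Quarry - Larch - Hollow - Juniper: 18+16+21+9+14+16 = 94
Juniper - Ridge - Corby - Quarry - Hollow - Larch - Juniper: 18+16+21+23+14+8 = 100
… (46 more)
Juniper - Larch - Quarry - Ridge - Corby - Hollow - Juniper: 8+9+5+16+10+16 = 64  ← best
The minimum is 64.
One optimal route: Juniper → Larch → Quarry → Ridge → Corby → Hollow → Juniper (or its reverse).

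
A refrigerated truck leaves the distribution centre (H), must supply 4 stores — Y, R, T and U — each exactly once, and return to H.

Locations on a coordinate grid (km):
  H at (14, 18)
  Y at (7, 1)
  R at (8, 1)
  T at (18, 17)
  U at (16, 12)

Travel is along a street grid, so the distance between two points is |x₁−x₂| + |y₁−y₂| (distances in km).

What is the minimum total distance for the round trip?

With 4 stops there are 4!/2 = 12 distinct round trips (a route and its reverse cost the same).
H - Y - R - T - U - H: 24+1+26+7+8 = 66
H - Y - R - U - T - H: 24+1+19+7+5 = 56
H - Y - T - R - U - H: 24+27+26+19+8 = 104
H - Y - T - U - R - H: 24+27+7+19+23 = 100
H - Y - U - R - T - H: 24+20+19+26+5 = 94
H - Y - U - T - R - H: 24+20+7+26+23 = 100
H - R - Y - T - U - H: 23+1+27+7+8 = 66
H - R - Y - U - T - H: 23+1+20+7+5 = 56
H - R - T - Y - U - H: 23+26+27+20+8 = 104
H - R - U - Y - T - H: 23+19+20+27+5 = 94
H - T - Y - R - U - H: 5+27+1+19+8 = 60
H - T - R - Y - U - H: 5+26+1+20+8 = 60
The minimum is 56.
One optimal route: H → Y → R → U → T → H (or its reverse).

56 km — the shortest possible round trip.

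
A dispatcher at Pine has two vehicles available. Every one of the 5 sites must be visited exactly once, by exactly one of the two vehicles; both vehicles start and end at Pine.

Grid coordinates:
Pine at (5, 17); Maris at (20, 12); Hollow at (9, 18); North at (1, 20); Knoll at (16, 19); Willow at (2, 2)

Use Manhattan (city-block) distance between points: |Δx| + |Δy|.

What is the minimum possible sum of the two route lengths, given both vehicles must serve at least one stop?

There are 2^4 − 1 = 15 ways to divide the 5 stops into two non-empty groups. For each, the best each vehicle can do is its own shortest tour through its group:
  {Maris} + {Hollow, North, Knoll, Willow}: 40 + 66 = 106
  {Hollow} + {Maris, North, Knoll, Willow}: 10 + 78 = 88
  {Maris, Hollow} + {North, Knoll, Willow}: 42 + 66 = 108
  {North} + {Maris, Hollow, Knoll, Willow}: 14 + 70 = 84
  {Maris, North} + {Hollow, Knoll, Willow}: 54 + 62 = 116
  {Hollow, North} + {Maris, Knoll, Willow}: 22 + 70 = 92
  … (15 splits in total)
Best: vehicle 1 Pine → North → Pine = 14; vehicle 2 Pine → Hollow → Knoll → Maris → Willow → Pine = 70; combined 84.

Minimum combined distance: 84.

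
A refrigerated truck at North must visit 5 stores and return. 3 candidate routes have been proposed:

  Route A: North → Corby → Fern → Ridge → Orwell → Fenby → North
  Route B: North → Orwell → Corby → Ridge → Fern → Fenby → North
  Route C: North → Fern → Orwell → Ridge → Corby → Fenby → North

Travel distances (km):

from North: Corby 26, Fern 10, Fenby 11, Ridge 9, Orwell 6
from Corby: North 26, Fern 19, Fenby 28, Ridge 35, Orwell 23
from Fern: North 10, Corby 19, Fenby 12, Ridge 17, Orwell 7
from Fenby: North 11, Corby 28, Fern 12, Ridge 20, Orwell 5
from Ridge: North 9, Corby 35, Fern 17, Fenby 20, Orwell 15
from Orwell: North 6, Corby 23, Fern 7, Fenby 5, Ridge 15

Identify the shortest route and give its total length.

Shortest is Route A, total 93 km.

Route A: 26 + 19 + 17 + 15 + 5 + 11 = 93
Route B: 6 + 23 + 35 + 17 + 12 + 11 = 104
Route C: 10 + 7 + 15 + 35 + 28 + 11 = 106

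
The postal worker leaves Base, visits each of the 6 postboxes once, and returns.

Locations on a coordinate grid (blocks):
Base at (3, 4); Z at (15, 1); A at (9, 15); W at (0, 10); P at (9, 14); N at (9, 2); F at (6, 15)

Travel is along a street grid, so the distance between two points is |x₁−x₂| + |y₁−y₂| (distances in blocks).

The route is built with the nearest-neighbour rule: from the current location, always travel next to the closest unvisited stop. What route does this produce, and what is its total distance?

Nearest-neighbour total = 58 blocks; route Base → N → Z → P → A → F → W → Base.

Base → [N:8 / W:9 / F:14 / Z:15 / P:16 / A:17] → N (8)
N → [Z:7 / P:12 / A:13 / F:16 / W:17] → Z (7)
Z → [P:19 / A:20 / F:23 / W:24] → P (19)
P → [A:1 / F:4 / W:13] → A (1)
A → [F:3 / W:14] → F (3)
F → [W:11] → W (11)
Return W→Base: 9.
Total = 8 + 7 + 19 + 1 + 3 + 11 + 9 = 58.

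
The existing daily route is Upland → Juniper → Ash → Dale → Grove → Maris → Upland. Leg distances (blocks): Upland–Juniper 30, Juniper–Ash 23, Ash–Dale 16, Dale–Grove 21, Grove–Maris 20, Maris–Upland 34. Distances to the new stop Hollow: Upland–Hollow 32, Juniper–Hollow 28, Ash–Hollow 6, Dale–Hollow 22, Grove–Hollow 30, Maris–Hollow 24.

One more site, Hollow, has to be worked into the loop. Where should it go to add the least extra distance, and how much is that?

+11 blocks — insert Hollow between Juniper and Ash.

Insertion cost between consecutive stops i–j is d(i,Hollow) + d(Hollow,j) − d(i,j):
  between Upland and Juniper: 32 + 28 − 30 = 30
  between Juniper and Ash: 28 + 6 − 23 = 11
  between Ash and Dale: 6 + 22 − 16 = 12
  between Dale and Grove: 22 + 30 − 21 = 31
  between Grove and Maris: 30 + 24 − 20 = 34
  between Maris and Upland: 24 + 32 − 34 = 22
Cheapest insertion is between Juniper and Ash, adding 11.
New total = 144 + 11 = 155.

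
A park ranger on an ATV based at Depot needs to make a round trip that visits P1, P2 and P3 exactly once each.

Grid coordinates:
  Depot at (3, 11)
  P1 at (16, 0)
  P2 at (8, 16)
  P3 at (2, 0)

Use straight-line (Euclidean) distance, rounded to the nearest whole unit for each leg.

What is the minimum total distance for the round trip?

There are 3 distinct closed tours to check (reversals are equivalent).
Depot - P1 - P2 - P3 - Depot: 17+18+17+11 = 63
Depot - P1 - P3 - P2 - Depot: 17+14+17+7 = 55
Depot - P2 - P1 - P3 - Depot: 7+18+14+11 = 50
The minimum is 50.
One optimal route: Depot → P2 → P1 → P3 → Depot (or its reverse).

Shortest round trip = 50.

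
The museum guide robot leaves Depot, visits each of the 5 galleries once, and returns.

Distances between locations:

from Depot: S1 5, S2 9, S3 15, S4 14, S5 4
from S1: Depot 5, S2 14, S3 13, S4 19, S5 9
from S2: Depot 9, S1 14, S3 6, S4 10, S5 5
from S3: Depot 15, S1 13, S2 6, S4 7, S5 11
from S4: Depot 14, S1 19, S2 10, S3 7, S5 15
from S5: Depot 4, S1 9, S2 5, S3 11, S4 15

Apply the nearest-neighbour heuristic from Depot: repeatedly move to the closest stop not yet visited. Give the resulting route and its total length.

From Depot: distances to unvisited — S5=4, S1=5, S2=9, S4=14, S3=15. Nearest is S5 (4).
From S5: distances to unvisited — S2=5, S1=9, S3=11, S4=15. Nearest is S2 (5).
From S2: distances to unvisited — S3=6, S4=10, S1=14. Nearest is S3 (6).
From S3: distances to unvisited — S4=7, S1=13. Nearest is S4 (7).
From S4: distances to unvisited — S1=19. Nearest is S1 (19).
Return S1→Depot: 5.
Total = 4 + 5 + 6 + 7 + 19 + 5 = 46.

Total distance 46 via the nearest-neighbour route Depot → S5 → S2 → S3 → S4 → S1 → Depot.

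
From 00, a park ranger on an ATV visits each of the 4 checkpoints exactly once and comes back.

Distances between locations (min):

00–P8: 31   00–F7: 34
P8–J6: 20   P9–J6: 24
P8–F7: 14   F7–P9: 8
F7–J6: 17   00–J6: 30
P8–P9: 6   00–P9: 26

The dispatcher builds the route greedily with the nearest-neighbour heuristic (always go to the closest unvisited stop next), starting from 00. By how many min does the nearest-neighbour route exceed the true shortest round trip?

00: P9=26, J6=30, P8=31, F7=34 ⇒ P9
P9: P8=6, F7=8, J6=24 ⇒ P8
P8: F7=14, J6=20 ⇒ F7
F7: J6=17 ⇒ J6
NN route 00 → P9 → P8 → F7 → J6 → 00 costs 93.
Optimal: 00 → P8 → P9 → F7 → J6 → 00 costs 92 (by enumerating all 12 distinct tours).
Excess = 93 − 92 = 1.

1 min longer than the optimal tour.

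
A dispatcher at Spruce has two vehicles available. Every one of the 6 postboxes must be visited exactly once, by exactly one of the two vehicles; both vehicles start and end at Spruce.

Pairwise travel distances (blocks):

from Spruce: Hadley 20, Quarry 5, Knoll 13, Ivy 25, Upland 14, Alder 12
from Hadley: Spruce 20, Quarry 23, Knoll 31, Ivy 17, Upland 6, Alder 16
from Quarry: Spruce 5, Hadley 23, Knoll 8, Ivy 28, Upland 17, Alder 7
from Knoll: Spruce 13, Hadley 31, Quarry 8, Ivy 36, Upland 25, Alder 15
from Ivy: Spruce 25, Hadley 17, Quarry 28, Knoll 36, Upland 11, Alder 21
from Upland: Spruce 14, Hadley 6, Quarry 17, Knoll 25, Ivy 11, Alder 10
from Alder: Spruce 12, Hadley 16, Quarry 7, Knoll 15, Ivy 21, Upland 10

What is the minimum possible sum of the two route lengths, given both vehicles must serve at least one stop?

96 blocks — the smallest possible combined total.

Check every non-empty split of the stops between the two vehicles; for each half take its own optimal tour:
  {Hadley} + {Quarry, Knoll, Ivy, Upland, Alder}: 40 + 74 = 114
  {Quarry} + {Hadley, Knoll, Ivy, Upland, Alder}: 10 + 86 = 96
  {Hadley, Quarry} + {Knoll, Ivy, Upland, Alder}: 48 + 74 = 122
  {Knoll} + {Hadley, Quarry, Ivy, Upland, Alder}: 26 + 70 = 96
  {Hadley, Knoll} + {Quarry, Ivy, Upland, Alder}: 64 + 58 = 122
  {Quarry, Knoll} + {Hadley, Ivy, Upland, Alder}: 26 + 70 = 96
  … (31 splits in total)
Best: vehicle 1 Spruce → Quarry → Spruce = 10; vehicle 2 Spruce → Hadley → Ivy → Upland → Alder → Knoll → Spruce = 86; combined 96.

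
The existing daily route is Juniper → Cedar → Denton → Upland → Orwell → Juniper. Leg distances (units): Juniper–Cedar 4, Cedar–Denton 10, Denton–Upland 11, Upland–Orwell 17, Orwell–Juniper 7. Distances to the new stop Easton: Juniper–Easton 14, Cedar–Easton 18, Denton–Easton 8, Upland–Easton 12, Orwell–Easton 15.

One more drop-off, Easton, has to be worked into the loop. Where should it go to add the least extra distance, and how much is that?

Insertion cost between consecutive stops i–j is d(i,Easton) + d(Easton,j) − d(i,j):
  between Juniper and Cedar: 14 + 18 − 4 = 28
  between Cedar and Denton: 18 + 8 − 10 = 16
  between Denton and Upland: 8 + 12 − 11 = 9
  between Upland and Orwell: 12 + 15 − 17 = 10
  between Orwell and Juniper: 15 + 14 − 7 = 22
Cheapest insertion is between Denton and Upland, adding 9.
New total = 49 + 9 = 58.

+9 — insert Easton between Denton and Upland.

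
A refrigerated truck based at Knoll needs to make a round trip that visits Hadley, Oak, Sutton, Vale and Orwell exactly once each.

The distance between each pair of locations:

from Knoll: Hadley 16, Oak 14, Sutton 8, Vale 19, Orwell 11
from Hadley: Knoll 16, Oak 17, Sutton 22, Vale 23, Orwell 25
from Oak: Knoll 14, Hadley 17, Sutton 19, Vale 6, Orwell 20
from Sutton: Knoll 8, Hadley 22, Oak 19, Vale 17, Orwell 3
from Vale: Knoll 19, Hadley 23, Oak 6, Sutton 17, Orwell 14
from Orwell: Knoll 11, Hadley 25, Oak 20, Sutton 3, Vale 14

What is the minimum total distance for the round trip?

Shortest round trip = 64.

With 5 stops there are 5!/2 = 60 distinct round trips (a route and its reverse cost the same).
Knoll → Hadley → Oak → Sutton → Vale → Orwell → Knoll: 16+17+19+17+14+11 = 94
Knoll → Hadley → Oak → Sutton → Orwell → Vale → Knoll: 16+17+19+3+14+19 = 88
Knoll → Hadley → Oak → Vale → Sutton → Orwell → Knoll: 16+17+6+17+3+11 = 70
Knoll → Hadley → Oak → Vale → Orwell → Sutton → Knoll: 16+17+6+14+3+8 = 64
Knoll → Hadley → Oak → Orwell → Sutton → Vale → Knoll: 16+17+20+3+17+19 = 92
Knoll → Hadley → Oak → Orwell → Vale → Sutton → Knoll: 16+17+20+14+17+8 = 92
Knoll → Hadley → Sutton → Oak → Vale → Orwell → Knoll: 16+22+19+6+14+11 = 88
Knoll → Hadley → Sutton → Oak → Orwell → Vale → Knoll: 16+22+19+20+14+19 = 110
Knoll → Hadley → Sutton → Vale → Oak → Orwell → Knoll: 16+22+17+6+20+11 = 92
Knoll → Hadley → Sutton → Vale → Orwell → Oak → Knoll: 16+22+17+14+20+14 = 103
Knoll → Hadley → Sutton → Orwell → Oak → Vale → Knoll: 16+22+3+20+6+19 = 86
Knoll → Hadley → Sutton → Orwell → Vale → Oak → Knoll: 16+22+3+14+6+14 = 75
Knoll → Hadley → Vale → Oak → Sutton → Orwell → Knoll: 16+23+6+19+3+11 = 78
Knoll → Hadley → Vale → Oak → Orwell → Sutton → Knoll: 16+23+6+20+3+8 = 76
… (46 more)
The minimum is 64.
One optimal route: Knoll → Hadley → Oak → Vale → Orwell → Sutton → Knoll (or its reverse).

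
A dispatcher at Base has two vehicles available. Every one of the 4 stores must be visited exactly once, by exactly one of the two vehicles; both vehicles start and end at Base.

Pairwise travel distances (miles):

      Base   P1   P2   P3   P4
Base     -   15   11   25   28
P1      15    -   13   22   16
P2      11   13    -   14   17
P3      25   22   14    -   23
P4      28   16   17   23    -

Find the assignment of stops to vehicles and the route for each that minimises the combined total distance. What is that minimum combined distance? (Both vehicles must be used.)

Check every non-empty split of the stops between the two vehicles; for each half take its own optimal tour:
  {P1} + {P2, P3, P4}: 30 + 76 = 106
  {P2} + {P1, P3, P4}: 22 + 79 = 101
  {P1, P2} + {P3, P4}: 39 + 76 = 115
  {P3} + {P1, P2, P4}: 50 + 59 = 109
  {P1, P3} + {P2, P4}: 62 + 56 = 118
  {P2, P3} + {P1, P4}: 50 + 59 = 109
  … (7 splits in total)
Best: vehicle 1 Base → P2 → Base = 22; vehicle 2 Base → P1 → P4 → P3 → Base = 79; combined 101.

101 miles — the smallest possible combined total.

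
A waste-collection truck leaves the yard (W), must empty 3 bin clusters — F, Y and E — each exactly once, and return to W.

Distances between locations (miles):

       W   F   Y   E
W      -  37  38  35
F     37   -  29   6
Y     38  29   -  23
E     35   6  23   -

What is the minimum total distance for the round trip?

104 miles — the shortest possible round trip.

With 3 stops there are 3!/2 = 3 distinct round trips (a route and its reverse cost the same).
W-F-Y-E-W: 37+29+23+35 = 124
W-F-E-Y-W: 37+6+23+38 = 104
W-Y-F-E-W: 38+29+6+35 = 108
The minimum is 104.
One optimal route: W → F → E → Y → W (or its reverse).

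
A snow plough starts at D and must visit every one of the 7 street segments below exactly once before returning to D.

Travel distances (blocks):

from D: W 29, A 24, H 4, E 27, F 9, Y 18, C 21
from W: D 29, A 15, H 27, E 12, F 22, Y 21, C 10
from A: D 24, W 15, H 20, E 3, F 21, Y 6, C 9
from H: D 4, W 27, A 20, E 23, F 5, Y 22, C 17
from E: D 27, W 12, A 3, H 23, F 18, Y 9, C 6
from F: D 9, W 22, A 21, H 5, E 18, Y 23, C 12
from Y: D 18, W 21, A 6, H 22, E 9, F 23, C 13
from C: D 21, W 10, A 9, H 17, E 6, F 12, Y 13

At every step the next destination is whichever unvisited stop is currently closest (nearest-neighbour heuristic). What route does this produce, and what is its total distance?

86 blocks along D → H → F → C → E → A → Y → W → D.

At D the remaining stops are H 4, F 9, Y 18, C 21, A 24, E 27, W 29; go to H.
At H the remaining stops are F 5, C 17, A 20, Y 22, E 23, W 27; go to F.
At F the remaining stops are C 12, E 18, A 21, W 22, Y 23; go to C.
At C the remaining stops are E 6, A 9, W 10, Y 13; go to E.
At E the remaining stops are A 3, Y 9, W 12; go to A.
At A the remaining stops are Y 6, W 15; go to Y.
At Y the remaining stops are W 21; go to W.
Return W→D: 29.
Total = 4 + 5 + 12 + 6 + 3 + 6 + 21 + 29 = 86.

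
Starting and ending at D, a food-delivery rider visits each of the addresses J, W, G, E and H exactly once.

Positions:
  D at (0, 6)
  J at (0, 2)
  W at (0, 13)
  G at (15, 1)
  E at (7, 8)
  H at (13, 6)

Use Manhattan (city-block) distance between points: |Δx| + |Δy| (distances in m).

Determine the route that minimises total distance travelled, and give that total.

Minimum total distance: 54 m.

There are 60 distinct closed tours to check (reversals are equivalent).
D→J→W→G→E→H→D: 4+11+27+15+8+13 = 78
D→J→W→G→H→E→D: 4+11+27+7+8+9 = 66
D→J→W→E→G→H→D: 4+11+12+15+7+13 = 62
D→J→W→E→H→G→D: 4+11+12+8+7+20 = 62
D→J→W→H→G→E→D: 4+11+20+7+15+9 = 66
D→J→W→H→E→G→D: 4+11+20+8+15+20 = 78
D→J→G→W→E→H→D: 4+16+27+12+8+13 = 80
D→J→G→W→H→E→D: 4+16+27+20+8+9 = 84
D→J→G→E→W→H→D: 4+16+15+12+20+13 = 80
D→J→G→E→H→W→D: 4+16+15+8+20+7 = 70
D→J→G→H→W→E→D: 4+16+7+20+12+9 = 68
D→J→G→H→E→W→D: 4+16+7+8+12+7 = 54
D→J→E→W→G→H→D: 4+13+12+27+7+13 = 76
D→J→E→W→H→G→D: 4+13+12+20+7+20 = 76
… (46 more)
The minimum is 54.
One optimal route: D → J → G → H → E → W → D (or its reverse).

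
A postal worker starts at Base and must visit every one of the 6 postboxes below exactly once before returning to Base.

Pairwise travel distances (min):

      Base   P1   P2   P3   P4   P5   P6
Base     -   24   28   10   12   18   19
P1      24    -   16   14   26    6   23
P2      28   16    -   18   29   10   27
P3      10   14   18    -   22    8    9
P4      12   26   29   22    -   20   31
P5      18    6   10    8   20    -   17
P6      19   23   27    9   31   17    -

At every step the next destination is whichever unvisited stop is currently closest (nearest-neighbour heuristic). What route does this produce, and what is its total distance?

Base → [P3:10 / P4:12 / P5:18 / P6:19 / P1:24 / P2:28] → P3 (10)
P3 → [P5:8 / P6:9 / P1:14 / P2:18 / P4:22] → P5 (8)
P5 → [P1:6 / P2:10 / P6:17 / P4:20] → P1 (6)
P1 → [P2:16 / P6:23 / P4:26] → P2 (16)
P2 → [P6:27 / P4:29] → P6 (27)
P6 → [P4:31] → P4 (31)
Return P4→Base: 12.
Total = 10 + 8 + 6 + 16 + 27 + 31 + 12 = 110.

Nearest-neighbour total = 110 min; route Base → P3 → P5 → P1 → P2 → P6 → P4 → Base.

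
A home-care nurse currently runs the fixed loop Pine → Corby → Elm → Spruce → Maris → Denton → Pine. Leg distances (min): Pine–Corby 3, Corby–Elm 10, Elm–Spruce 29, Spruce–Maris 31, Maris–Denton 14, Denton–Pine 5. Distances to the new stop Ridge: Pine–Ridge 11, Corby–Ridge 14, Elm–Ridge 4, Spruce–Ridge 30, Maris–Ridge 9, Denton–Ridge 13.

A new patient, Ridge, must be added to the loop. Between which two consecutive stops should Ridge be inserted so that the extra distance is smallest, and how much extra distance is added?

Insertion cost between consecutive stops i–j is d(i,Ridge) + d(Ridge,j) − d(i,j):
  between Pine and Corby: 11 + 14 − 3 = 22
  between Corby and Elm: 14 + 4 − 10 = 8
  between Elm and Spruce: 4 + 30 − 29 = 5
  between Spruce and Maris: 30 + 9 − 31 = 8
  between Maris and Denton: 9 + 13 − 14 = 8
  between Denton and Pine: 13 + 11 − 5 = 19
Cheapest insertion is between Elm and Spruce, adding 5.
New total = 92 + 5 = 97.

+5 min — insert Ridge between Elm and Spruce.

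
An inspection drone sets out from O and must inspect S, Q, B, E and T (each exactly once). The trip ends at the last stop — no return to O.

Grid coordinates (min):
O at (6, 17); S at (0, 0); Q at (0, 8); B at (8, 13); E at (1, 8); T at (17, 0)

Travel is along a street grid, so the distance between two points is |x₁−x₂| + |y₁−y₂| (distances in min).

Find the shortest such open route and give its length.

Shortest open route: 44 min.

There are 5! = 120 possible orderings.
O→S→Q→B→E→T: 23+8+13+12+24 = 80
O→S→Q→B→T→E: 23+8+13+22+24 = 90
O→S→Q→E→B→T: 23+8+1+12+22 = 66
O→S→Q→E→T→B: 23+8+1+24+22 = 78
O→S→Q→T→B→E: 23+8+25+22+12 = 90
O→S→Q→T→E→B: 23+8+25+24+12 = 92
O→S→B→Q→E→T: 23+21+13+1+24 = 82
O→S→B→Q→T→E: 23+21+13+25+24 = 106
O→S→B→E→Q→T: 23+21+12+1+25 = 82
O→S→B→E→T→Q: 23+21+12+24+25 = 105
O→S→B→T→Q→E: 23+21+22+25+1 = 92
O→S→B→T→E→Q: 23+21+22+24+1 = 91
O→S→E→Q→B→T: 23+9+1+13+22 = 68
O→S→E→Q→T→B: 23+9+1+25+22 = 80
… (106 more)
O→B→E→Q→S→T: 6+12+1+8+17 = 44  ← best
The minimum is 44.
One shortest path: O → B → E → Q → S → T.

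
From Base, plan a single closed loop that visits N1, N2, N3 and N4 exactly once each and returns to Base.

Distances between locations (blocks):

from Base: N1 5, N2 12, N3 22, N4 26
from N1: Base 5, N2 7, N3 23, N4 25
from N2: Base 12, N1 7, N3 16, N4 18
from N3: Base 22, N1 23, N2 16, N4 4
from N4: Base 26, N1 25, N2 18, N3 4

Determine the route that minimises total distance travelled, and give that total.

There are 12 distinct closed tours to check (reversals are equivalent).
Base → N1 → N2 → N3 → N4 → Base: 5+7+16+4+26 = 58
Base → N1 → N2 → N4 → N3 → Base: 5+7+18+4+22 = 56
Base → N1 → N3 → N2 → N4 → Base: 5+23+16+18+26 = 88
Base → N1 → N3 → N4 → N2 → Base: 5+23+4+18+12 = 62
Base → N1 → N4 → N2 → N3 → Base: 5+25+18+16+22 = 86
Base → N1 → N4 → N3 → N2 → Base: 5+25+4+16+12 = 62
Base → N2 → N1 → N3 → N4 → Base: 12+7+23+4+26 = 72
Base → N2 → N1 → N4 → N3 → Base: 12+7+25+4+22 = 70
Base → N2 → N3 → N1 → N4 → Base: 12+16+23+25+26 = 102
Base → N2 → N4 → N1 → N3 → Base: 12+18+25+23+22 = 100
Base → N3 → N1 → N2 → N4 → Base: 22+23+7+18+26 = 96
Base → N3 → N2 → N1 → N4 → Base: 22+16+7+25+26 = 96
The minimum is 56.
One optimal route: Base → N1 → N2 → N4 → N3 → Base (or its reverse).

56 blocks — the shortest possible round trip.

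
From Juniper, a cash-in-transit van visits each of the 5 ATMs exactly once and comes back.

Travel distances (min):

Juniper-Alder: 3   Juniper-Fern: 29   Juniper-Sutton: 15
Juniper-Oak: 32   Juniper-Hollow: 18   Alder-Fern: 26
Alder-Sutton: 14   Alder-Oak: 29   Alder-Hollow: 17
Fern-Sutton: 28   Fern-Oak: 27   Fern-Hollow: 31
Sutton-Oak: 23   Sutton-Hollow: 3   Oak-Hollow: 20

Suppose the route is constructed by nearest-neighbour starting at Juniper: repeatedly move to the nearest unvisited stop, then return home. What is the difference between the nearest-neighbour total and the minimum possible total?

2 min longer than the optimal tour.

From Juniper: Alder=3, Sutton=15, Hollow=18, Fern=29, Oak=32 → choose Alder (3).
From Alder: Sutton=14, Hollow=17, Fern=26, Oak=29 → choose Sutton (14).
From Sutton: Hollow=3, Oak=23, Fern=28 → choose Hollow (3).
From Hollow: Oak=20, Fern=31 → choose Oak (20).
From Oak: Fern=27 → choose Fern (27).
NN route Juniper → Alder → Sutton → Hollow → Oak → Fern → Juniper costs 96.
Optimal: Juniper → Alder → Fern → Oak → Hollow → Sutton → Juniper costs 94 (by enumerating all 60 distinct tours).
Excess = 96 − 94 = 2.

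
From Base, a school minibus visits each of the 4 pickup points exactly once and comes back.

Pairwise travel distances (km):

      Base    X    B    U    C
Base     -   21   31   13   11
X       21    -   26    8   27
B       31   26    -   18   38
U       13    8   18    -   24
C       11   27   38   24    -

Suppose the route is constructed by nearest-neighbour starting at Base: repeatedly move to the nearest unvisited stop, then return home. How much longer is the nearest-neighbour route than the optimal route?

The nearest-neighbour route is 5 km longer than optimal.

Base: C=11, U=13, X=21, B=31 ⇒ C
C: U=24, X=27, B=38 ⇒ U
U: X=8, B=18 ⇒ X
X: B=26 ⇒ B
NN route Base → C → U → X → B → Base costs 100.
Optimal: Base → B → U → X → C → Base costs 95 (by enumerating all 12 distinct tours).
Excess = 100 − 95 = 5.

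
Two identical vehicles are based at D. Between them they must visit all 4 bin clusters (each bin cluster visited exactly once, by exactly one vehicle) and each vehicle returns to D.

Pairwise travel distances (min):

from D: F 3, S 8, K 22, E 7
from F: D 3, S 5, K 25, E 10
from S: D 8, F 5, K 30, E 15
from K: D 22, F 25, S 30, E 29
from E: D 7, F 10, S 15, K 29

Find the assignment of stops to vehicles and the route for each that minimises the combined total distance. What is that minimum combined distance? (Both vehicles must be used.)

Minimum combined distance: 74 min.

There are 2^3 − 1 = 7 ways to divide the 4 stops into two non-empty groups. For each, the best each vehicle can do is its own shortest tour through its group:
  {F} + {S, K, E}: 6 + 74 = 80
  {S} + {F, K, E}: 16 + 64 = 80
  {F, S} + {K, E}: 16 + 58 = 74
  {K} + {F, S, E}: 44 + 30 = 74
  {F, K} + {S, E}: 50 + 30 = 80
  {S, K} + {F, E}: 60 + 20 = 80
  … (7 splits in total)
Best: vehicle 1 D → F → S → D = 16; vehicle 2 D → K → E → D = 58; combined 74.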